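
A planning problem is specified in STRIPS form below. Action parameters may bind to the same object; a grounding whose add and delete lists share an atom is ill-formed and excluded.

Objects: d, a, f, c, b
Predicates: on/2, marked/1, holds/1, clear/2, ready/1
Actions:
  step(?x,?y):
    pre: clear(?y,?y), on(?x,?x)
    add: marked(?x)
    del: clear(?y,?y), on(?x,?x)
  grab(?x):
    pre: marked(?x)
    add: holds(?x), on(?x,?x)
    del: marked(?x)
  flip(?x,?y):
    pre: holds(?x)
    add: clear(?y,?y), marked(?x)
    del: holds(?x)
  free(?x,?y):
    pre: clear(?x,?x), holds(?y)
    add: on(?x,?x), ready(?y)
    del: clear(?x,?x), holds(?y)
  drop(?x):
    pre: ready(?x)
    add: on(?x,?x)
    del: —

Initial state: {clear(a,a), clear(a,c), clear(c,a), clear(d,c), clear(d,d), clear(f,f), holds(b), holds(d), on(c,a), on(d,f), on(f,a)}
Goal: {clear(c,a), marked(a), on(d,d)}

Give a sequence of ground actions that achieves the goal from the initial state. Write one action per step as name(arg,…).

free(d,d); free(a,b); step(a,f)

1. free(d,d)  →  {clear(a,a), clear(a,c), clear(c,a), clear(d,c), clear(f,f), holds(b), on(c,a), on(d,d), on(d,f), on(f,a), ready(d)}
2. free(a,b)  →  {clear(a,c), clear(c,a), clear(d,c), clear(f,f), on(a,a), on(c,a), on(d,d), on(d,f), on(f,a), ready(b), ready(d)}
3. step(a,f)  →  {clear(a,c), clear(c,a), clear(d,c), marked(a), on(c,a), on(d,d), on(d,f), on(f,a), ready(b), ready(d)}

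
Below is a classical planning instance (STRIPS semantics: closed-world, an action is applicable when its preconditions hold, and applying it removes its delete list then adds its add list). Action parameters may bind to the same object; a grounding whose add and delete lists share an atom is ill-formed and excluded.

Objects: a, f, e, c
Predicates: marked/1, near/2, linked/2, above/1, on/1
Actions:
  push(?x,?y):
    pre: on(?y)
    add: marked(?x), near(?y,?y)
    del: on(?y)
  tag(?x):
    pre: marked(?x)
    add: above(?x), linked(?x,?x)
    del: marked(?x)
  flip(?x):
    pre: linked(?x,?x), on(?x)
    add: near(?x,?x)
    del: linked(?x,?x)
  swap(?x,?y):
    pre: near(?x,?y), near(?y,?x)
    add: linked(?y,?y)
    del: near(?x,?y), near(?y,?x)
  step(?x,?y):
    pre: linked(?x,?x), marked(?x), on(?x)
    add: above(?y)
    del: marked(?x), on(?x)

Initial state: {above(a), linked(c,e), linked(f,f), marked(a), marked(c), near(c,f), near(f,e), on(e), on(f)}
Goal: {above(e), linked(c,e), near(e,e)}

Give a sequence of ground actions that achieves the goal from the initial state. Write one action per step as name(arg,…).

push(f,e); step(f,e)

1. push(f,e)  →  {above(a), linked(c,e), linked(f,f), marked(a), marked(c), marked(f), near(c,f), near(e,e), near(f,e), on(f)}
2. step(f,e)  →  {above(a), above(e), linked(c,e), linked(f,f), marked(a), marked(c), near(c,f), near(e,e), near(f,e)}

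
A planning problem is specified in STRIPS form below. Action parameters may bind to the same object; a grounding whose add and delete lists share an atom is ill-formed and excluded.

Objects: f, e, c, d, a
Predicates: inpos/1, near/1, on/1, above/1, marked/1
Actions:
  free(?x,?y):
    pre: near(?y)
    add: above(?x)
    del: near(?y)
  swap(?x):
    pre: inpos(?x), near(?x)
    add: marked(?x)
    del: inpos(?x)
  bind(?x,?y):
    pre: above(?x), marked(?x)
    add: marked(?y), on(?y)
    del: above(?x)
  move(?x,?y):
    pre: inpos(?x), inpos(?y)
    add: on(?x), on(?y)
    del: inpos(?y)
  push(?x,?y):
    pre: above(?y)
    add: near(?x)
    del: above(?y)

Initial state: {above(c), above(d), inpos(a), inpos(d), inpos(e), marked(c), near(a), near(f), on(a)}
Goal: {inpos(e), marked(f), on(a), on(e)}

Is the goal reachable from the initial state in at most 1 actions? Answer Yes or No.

No

1. bind(c,f)  →  {above(d), inpos(a), inpos(d), inpos(e), marked(c), marked(f), near(a), near(f), on(a), on(f)}
2. move(e,d)  →  {above(d), inpos(a), inpos(e), marked(c), marked(f), near(a), near(f), on(a), on(d), on(e), on(f)}
optimal plan length = 2; 2 > 1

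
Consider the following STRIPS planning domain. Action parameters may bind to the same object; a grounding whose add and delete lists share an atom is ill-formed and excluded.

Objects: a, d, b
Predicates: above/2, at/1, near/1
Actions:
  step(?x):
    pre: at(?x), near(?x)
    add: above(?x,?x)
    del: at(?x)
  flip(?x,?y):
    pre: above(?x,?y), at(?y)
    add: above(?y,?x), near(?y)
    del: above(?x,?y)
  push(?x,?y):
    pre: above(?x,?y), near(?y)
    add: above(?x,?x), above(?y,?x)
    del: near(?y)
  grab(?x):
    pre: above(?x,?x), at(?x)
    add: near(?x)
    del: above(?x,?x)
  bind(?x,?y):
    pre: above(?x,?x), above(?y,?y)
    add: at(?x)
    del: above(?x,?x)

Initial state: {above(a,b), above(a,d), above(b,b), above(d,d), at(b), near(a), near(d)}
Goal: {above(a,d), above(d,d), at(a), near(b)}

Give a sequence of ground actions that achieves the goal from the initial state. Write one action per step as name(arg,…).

flip(a,b); push(a,d); bind(a,a)

1. flip(a,b)  →  {above(a,d), above(b,a), above(b,b), above(d,d), at(b), near(a), near(b), near(d)}
2. push(a,d)  →  {above(a,a), above(a,d), above(b,a), above(b,b), above(d,a), above(d,d), at(b), near(a), near(b)}
3. bind(a,a)  →  {above(a,d), above(b,a), above(b,b), above(d,a), above(d,d), at(a), at(b), near(a), near(b)}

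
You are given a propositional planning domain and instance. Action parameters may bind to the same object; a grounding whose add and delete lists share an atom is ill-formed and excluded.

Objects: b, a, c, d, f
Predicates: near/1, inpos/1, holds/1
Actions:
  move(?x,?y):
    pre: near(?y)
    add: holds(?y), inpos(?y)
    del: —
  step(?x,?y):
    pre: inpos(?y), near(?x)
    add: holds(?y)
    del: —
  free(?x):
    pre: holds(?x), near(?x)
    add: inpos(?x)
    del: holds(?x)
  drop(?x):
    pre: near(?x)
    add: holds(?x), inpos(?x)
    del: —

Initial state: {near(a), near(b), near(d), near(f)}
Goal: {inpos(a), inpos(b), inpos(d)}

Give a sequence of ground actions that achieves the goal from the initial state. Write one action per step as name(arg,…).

1. move(b,b)  →  {holds(b), inpos(b), near(a), near(b), near(d), near(f)}
2. move(b,a)  →  {holds(a), holds(b), inpos(a), inpos(b), near(a), near(b), near(d), near(f)}
3. move(b,d)  →  {holds(a), holds(b), holds(d), inpos(a), inpos(b), inpos(d), near(a), near(b), near(d), near(f)}

move(b,b); move(b,a); move(b,d)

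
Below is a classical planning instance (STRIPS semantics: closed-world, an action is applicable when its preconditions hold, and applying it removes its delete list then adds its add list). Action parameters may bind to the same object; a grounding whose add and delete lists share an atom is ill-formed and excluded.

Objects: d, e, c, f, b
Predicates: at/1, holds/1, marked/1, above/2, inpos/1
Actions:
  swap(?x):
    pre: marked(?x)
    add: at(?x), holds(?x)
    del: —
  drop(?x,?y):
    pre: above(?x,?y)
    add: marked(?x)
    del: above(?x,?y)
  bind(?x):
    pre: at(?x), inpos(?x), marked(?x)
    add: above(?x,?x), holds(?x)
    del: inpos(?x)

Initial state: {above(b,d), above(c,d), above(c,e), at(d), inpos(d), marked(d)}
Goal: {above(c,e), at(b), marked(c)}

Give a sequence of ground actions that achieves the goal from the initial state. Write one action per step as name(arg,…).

drop(c,d); drop(b,d); swap(b)

1. drop(c,d)  →  {above(b,d), above(c,e), at(d), inpos(d), marked(c), marked(d)}
2. drop(b,d)  →  {above(c,e), at(d), inpos(d), marked(b), marked(c), marked(d)}
3. swap(b)  →  {above(c,e), at(b), at(d), holds(b), inpos(d), marked(b), marked(c), marked(d)}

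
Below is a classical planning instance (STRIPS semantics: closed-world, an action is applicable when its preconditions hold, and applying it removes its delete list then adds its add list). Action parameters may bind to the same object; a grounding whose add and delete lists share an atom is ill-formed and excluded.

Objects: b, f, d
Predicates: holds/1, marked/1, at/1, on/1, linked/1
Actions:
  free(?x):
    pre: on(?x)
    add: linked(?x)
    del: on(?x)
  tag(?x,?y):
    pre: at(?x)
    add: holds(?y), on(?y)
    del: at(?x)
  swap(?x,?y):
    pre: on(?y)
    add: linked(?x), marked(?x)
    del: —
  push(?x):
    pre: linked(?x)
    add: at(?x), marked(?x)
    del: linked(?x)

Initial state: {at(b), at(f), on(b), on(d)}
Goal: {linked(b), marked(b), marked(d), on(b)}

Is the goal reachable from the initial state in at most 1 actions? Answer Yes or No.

1. swap(b,b)  →  {at(b), at(f), linked(b), marked(b), on(b), on(d)}
2. swap(d,b)  →  {at(b), at(f), linked(b), linked(d), marked(b), marked(d), on(b), on(d)}
optimal plan length = 2; 2 > 1

No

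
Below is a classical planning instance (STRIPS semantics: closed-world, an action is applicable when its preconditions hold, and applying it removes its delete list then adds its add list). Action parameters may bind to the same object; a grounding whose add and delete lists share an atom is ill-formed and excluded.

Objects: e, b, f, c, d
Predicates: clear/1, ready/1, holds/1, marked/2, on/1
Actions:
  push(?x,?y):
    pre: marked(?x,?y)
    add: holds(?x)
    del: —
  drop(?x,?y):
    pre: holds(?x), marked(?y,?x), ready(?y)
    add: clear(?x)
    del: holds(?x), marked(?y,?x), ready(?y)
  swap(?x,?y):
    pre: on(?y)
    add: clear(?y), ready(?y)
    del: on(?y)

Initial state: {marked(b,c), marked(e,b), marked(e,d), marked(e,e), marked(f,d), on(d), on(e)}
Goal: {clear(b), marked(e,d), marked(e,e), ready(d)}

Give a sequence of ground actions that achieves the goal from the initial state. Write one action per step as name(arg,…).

1. push(b,c)  →  {holds(b), marked(b,c), marked(e,b), marked(e,d), marked(e,e), marked(f,d), on(d), on(e)}
2. swap(e,e)  →  {clear(e), holds(b), marked(b,c), marked(e,b), marked(e,d), marked(e,e), marked(f,d), on(d), ready(e)}
3. drop(b,e)  →  {clear(b), clear(e), marked(b,c), marked(e,d), marked(e,e), marked(f,d), on(d)}
4. swap(e,d)  →  {clear(b), clear(d), clear(e), marked(b,c), marked(e,d), marked(e,e), marked(f,d), ready(d)}

push(b,c); swap(e,e); drop(b,e); swap(e,d)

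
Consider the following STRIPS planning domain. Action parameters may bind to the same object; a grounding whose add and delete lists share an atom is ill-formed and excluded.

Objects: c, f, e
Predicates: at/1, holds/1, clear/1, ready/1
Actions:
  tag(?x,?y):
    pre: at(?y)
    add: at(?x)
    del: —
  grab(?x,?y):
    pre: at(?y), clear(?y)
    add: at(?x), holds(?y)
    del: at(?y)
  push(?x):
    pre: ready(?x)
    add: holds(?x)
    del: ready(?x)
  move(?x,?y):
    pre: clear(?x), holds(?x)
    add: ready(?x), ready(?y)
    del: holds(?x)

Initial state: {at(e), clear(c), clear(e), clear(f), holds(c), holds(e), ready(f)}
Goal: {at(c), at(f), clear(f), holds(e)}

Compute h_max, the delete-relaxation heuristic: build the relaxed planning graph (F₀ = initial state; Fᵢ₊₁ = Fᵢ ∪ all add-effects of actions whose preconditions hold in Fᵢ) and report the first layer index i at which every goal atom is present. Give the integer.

1

F0 = init (7 atoms)
F1 = F0 ∪ {at(c), at(f), holds(f), ready(c), ready(e)}  (12 atoms)
goal ⊆ F1  ⇒  h_max = 1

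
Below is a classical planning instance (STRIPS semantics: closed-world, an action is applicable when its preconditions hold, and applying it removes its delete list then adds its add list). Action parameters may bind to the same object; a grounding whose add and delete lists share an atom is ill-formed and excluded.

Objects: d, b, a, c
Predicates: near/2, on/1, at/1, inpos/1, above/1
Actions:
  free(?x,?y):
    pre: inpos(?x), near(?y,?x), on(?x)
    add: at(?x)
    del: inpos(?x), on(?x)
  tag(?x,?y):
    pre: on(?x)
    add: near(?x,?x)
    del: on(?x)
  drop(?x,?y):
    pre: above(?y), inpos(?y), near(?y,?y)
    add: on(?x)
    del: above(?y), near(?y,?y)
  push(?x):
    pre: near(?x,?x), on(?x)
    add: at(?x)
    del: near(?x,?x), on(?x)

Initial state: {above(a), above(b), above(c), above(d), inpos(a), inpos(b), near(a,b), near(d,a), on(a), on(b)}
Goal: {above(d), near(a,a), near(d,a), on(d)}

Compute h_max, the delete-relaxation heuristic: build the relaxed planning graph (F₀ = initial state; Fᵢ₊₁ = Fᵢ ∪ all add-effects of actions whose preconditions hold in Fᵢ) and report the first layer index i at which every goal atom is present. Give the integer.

F0 = init (10 atoms)
F1 = F0 ∪ {at(a), at(b), near(a,a), near(b,b)}  (14 atoms)
F2 = F1 ∪ {on(c), on(d)}  (16 atoms)
goal ⊆ F2  ⇒  h_max = 2

2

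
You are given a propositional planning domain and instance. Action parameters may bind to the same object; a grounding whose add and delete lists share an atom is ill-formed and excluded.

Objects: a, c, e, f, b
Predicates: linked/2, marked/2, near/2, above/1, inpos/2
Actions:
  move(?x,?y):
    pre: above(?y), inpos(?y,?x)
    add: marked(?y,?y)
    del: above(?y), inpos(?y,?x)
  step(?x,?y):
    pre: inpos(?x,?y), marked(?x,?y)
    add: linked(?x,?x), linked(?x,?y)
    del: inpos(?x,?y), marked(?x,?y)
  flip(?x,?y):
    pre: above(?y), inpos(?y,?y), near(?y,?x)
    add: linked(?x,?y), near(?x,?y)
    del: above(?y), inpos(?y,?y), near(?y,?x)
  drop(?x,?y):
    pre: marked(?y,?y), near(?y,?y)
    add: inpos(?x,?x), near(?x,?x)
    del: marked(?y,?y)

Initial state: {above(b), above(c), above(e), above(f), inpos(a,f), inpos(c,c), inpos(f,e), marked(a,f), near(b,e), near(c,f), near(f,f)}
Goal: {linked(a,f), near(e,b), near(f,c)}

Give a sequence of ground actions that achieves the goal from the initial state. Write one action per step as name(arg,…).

1. move(e,f)  →  {above(b), above(c), above(e), inpos(a,f), inpos(c,c), marked(a,f), marked(f,f), near(b,e), near(c,f), near(f,f)}
2. step(a,f)  →  {above(b), above(c), above(e), inpos(c,c), linked(a,a), linked(a,f), marked(f,f), near(b,e), near(c,f), near(f,f)}
3. flip(f,c)  →  {above(b), above(e), linked(a,a), linked(a,f), linked(f,c), marked(f,f), near(b,e), near(f,c), near(f,f)}
4. drop(b,f)  →  {above(b), above(e), inpos(b,b), linked(a,a), linked(a,f), linked(f,c), near(b,b), near(b,e), near(f,c), near(f,f)}
5. flip(e,b)  →  {above(e), linked(a,a), linked(a,f), linked(e,b), linked(f,c), near(b,b), near(e,b), near(f,c), near(f,f)}

move(e,f); step(a,f); flip(f,c); drop(b,f); flip(e,b)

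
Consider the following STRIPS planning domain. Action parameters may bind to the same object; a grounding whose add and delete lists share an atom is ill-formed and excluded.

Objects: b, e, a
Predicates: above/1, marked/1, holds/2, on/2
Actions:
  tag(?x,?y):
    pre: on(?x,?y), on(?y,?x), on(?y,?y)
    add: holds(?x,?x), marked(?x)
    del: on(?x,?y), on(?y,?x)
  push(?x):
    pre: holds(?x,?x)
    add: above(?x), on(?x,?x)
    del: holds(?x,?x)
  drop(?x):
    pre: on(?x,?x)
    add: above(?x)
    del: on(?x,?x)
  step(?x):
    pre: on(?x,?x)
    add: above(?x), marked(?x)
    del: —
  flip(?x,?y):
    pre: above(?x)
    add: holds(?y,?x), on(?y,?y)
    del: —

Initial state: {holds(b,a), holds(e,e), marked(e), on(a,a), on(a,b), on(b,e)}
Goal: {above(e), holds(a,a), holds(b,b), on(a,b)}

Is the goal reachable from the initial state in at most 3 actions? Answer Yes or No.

1. tag(a,a)  →  {holds(a,a), holds(b,a), holds(e,e), marked(a), marked(e), on(a,b), on(b,e)}
2. push(e)  →  {above(e), holds(a,a), holds(b,a), marked(a), marked(e), on(a,b), on(b,e), on(e,e)}
3. flip(e,b)  →  {above(e), holds(a,a), holds(b,a), holds(b,e), marked(a), marked(e), on(a,b), on(b,b), on(b,e), on(e,e)}
4. tag(b,b)  →  {above(e), holds(a,a), holds(b,a), holds(b,b), holds(b,e), marked(a), marked(b), marked(e), on(a,b), on(b,e), on(e,e)}
optimal plan length = 4; 4 > 3

No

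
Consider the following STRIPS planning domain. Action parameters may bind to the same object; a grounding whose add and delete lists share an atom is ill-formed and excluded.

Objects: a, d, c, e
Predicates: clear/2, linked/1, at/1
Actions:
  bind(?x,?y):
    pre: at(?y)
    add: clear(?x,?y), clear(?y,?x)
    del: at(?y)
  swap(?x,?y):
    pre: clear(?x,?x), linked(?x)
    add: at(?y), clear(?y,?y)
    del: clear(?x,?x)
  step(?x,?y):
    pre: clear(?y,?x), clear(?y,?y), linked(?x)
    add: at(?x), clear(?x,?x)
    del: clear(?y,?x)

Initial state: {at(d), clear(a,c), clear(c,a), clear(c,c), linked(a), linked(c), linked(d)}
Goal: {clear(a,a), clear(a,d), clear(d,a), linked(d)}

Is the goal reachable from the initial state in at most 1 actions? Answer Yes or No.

No

1. bind(a,d)  →  {clear(a,c), clear(a,d), clear(c,a), clear(c,c), clear(d,a), linked(a), linked(c), linked(d)}
2. swap(c,a)  →  {at(a), clear(a,a), clear(a,c), clear(a,d), clear(c,a), clear(d,a), linked(a), linked(c), linked(d)}
optimal plan length = 2; 2 > 1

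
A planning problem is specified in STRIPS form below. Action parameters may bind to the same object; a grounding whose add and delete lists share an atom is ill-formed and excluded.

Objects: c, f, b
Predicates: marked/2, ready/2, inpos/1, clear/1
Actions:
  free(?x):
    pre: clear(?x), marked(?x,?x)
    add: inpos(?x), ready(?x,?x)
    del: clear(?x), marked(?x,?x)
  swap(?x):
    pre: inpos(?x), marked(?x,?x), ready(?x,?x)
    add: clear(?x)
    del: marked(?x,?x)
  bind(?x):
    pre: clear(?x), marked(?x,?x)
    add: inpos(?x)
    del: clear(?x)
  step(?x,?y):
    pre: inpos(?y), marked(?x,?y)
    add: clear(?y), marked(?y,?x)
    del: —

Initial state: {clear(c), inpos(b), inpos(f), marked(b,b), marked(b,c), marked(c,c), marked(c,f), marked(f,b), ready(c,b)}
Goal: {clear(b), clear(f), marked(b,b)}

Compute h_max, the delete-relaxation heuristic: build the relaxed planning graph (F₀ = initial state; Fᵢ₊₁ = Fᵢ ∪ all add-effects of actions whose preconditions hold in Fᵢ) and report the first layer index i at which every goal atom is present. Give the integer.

1

F0 = init (9 atoms)
F1 = F0 ∪ {clear(b), clear(f), inpos(c), marked(b,f), marked(f,c), ready(c,c)}  (15 atoms)
goal ⊆ F1  ⇒  h_max = 1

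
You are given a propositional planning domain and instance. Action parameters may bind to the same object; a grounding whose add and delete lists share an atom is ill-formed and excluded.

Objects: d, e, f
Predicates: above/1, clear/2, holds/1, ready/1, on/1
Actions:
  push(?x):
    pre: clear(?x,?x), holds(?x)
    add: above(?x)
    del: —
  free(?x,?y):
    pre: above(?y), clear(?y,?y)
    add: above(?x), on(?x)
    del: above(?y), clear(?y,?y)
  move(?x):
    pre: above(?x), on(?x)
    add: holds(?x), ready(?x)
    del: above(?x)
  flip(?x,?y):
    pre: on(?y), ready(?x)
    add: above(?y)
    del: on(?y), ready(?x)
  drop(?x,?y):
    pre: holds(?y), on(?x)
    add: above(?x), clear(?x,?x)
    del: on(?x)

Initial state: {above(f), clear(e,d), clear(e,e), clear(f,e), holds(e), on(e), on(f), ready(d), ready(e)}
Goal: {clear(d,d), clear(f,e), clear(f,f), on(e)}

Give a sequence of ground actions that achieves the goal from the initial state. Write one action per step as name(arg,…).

push(e); free(d,e); drop(d,e); drop(f,e)

1. push(e)  →  {above(e), above(f), clear(e,d), clear(e,e), clear(f,e), holds(e), on(e), on(f), ready(d), ready(e)}
2. free(d,e)  →  {above(d), above(f), clear(e,d), clear(f,e), holds(e), on(d), on(e), on(f), ready(d), ready(e)}
3. drop(d,e)  →  {above(d), above(f), clear(d,d), clear(e,d), clear(f,e), holds(e), on(e), on(f), ready(d), ready(e)}
4. drop(f,e)  →  {above(d), above(f), clear(d,d), clear(e,d), clear(f,e), clear(f,f), holds(e), on(e), ready(d), ready(e)}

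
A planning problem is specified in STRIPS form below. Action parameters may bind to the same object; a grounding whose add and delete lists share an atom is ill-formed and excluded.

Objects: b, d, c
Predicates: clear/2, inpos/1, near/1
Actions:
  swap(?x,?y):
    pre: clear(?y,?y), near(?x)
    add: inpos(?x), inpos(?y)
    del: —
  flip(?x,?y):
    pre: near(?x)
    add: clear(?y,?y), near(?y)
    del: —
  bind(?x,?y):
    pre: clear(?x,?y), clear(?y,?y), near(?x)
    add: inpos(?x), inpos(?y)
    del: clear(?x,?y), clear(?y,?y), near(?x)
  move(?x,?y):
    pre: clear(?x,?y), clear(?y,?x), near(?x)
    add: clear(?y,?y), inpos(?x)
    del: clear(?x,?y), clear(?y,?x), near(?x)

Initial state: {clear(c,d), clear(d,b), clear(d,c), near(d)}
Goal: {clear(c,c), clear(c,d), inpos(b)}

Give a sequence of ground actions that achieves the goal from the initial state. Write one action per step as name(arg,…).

1. flip(d,b)  →  {clear(b,b), clear(c,d), clear(d,b), clear(d,c), near(b), near(d)}
2. swap(b,b)  →  {clear(b,b), clear(c,d), clear(d,b), clear(d,c), inpos(b), near(b), near(d)}
3. flip(b,c)  →  {clear(b,b), clear(c,c), clear(c,d), clear(d,b), clear(d,c), inpos(b), near(b), near(c), near(d)}

flip(d,b); swap(b,b); flip(b,c)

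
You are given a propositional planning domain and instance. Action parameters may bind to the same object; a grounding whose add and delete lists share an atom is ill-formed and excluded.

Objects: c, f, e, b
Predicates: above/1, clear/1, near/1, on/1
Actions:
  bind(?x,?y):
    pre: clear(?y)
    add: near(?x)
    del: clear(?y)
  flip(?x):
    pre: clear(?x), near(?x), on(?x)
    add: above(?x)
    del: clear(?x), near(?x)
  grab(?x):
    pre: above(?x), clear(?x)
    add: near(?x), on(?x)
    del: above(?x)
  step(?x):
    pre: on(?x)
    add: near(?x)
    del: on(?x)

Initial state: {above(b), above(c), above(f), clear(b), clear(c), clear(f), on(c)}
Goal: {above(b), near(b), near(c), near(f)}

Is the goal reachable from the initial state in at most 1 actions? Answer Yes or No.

No

1. bind(c,c)  →  {above(b), above(c), above(f), clear(b), clear(f), near(c), on(c)}
2. bind(f,f)  →  {above(b), above(c), above(f), clear(b), near(c), near(f), on(c)}
3. bind(b,b)  →  {above(b), above(c), above(f), near(b), near(c), near(f), on(c)}
optimal plan length = 3; 3 > 1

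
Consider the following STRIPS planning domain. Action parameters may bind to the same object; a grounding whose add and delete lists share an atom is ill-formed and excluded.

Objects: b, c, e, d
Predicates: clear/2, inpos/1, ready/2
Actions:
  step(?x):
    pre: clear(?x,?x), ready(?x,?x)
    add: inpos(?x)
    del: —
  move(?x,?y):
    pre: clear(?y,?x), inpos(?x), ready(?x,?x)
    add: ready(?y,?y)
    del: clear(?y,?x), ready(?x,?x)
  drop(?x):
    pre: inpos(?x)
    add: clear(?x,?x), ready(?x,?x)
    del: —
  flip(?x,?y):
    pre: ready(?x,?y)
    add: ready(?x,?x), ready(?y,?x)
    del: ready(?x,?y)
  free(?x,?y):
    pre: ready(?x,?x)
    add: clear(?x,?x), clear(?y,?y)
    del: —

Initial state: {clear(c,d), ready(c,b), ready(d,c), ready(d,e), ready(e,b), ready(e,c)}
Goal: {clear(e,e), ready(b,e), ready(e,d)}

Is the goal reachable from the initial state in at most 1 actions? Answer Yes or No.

1. flip(e,b)  →  {clear(c,d), ready(b,e), ready(c,b), ready(d,c), ready(d,e), ready(e,c), ready(e,e)}
2. flip(d,e)  →  {clear(c,d), ready(b,e), ready(c,b), ready(d,c), ready(d,d), ready(e,c), ready(e,d), ready(e,e)}
3. free(e,b)  →  {clear(b,b), clear(c,d), clear(e,e), ready(b,e), ready(c,b), ready(d,c), ready(d,d), ready(e,c), ready(e,d), ready(e,e)}
optimal plan length = 3; 3 > 1

No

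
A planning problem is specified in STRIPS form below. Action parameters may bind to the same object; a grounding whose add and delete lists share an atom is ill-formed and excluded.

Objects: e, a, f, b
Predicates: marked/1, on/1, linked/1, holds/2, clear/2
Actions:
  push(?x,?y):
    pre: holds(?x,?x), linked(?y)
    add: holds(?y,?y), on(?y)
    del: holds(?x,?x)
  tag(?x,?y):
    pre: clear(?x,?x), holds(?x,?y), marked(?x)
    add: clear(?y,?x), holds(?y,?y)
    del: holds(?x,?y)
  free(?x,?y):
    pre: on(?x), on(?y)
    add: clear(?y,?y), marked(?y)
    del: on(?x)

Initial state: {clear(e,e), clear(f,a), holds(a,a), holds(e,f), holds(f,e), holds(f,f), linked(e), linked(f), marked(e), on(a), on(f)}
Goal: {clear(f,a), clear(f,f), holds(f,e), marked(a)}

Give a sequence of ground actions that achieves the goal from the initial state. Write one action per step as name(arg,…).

free(a,a); free(f,f)

1. free(a,a)  →  {clear(a,a), clear(e,e), clear(f,a), holds(a,a), holds(e,f), holds(f,e), holds(f,f), linked(e), linked(f), marked(a), marked(e), on(f)}
2. free(f,f)  →  {clear(a,a), clear(e,e), clear(f,a), clear(f,f), holds(a,a), holds(e,f), holds(f,e), holds(f,f), linked(e), linked(f), marked(a), marked(e), marked(f)}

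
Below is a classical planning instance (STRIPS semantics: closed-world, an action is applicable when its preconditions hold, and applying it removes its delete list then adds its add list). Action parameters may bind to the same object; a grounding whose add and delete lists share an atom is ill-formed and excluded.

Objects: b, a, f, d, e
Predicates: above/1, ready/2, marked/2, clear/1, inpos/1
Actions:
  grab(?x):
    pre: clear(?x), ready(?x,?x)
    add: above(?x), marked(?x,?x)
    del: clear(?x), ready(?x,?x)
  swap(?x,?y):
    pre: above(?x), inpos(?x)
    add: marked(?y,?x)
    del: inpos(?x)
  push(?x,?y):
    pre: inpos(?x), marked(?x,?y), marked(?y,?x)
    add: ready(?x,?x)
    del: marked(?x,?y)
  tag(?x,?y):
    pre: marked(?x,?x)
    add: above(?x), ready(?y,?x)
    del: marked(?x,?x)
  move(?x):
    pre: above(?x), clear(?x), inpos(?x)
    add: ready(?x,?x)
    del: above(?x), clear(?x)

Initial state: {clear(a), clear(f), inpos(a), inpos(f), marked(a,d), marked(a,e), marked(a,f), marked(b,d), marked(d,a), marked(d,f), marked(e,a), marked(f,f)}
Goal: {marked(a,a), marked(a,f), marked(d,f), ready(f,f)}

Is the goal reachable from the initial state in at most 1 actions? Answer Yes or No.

No

1. push(a,d)  →  {clear(a), clear(f), inpos(a), inpos(f), marked(a,e), marked(a,f), marked(b,d), marked(d,a), marked(d,f), marked(e,a), marked(f,f), ready(a,a)}
2. grab(a)  →  {above(a), clear(f), inpos(a), inpos(f), marked(a,a), marked(a,e), marked(a,f), marked(b,d), marked(d,a), marked(d,f), marked(e,a), marked(f,f)}
3. push(f,f)  →  {above(a), clear(f), inpos(a), inpos(f), marked(a,a), marked(a,e), marked(a,f), marked(b,d), marked(d,a), marked(d,f), marked(e,a), ready(f,f)}
optimal plan length = 3; 3 > 1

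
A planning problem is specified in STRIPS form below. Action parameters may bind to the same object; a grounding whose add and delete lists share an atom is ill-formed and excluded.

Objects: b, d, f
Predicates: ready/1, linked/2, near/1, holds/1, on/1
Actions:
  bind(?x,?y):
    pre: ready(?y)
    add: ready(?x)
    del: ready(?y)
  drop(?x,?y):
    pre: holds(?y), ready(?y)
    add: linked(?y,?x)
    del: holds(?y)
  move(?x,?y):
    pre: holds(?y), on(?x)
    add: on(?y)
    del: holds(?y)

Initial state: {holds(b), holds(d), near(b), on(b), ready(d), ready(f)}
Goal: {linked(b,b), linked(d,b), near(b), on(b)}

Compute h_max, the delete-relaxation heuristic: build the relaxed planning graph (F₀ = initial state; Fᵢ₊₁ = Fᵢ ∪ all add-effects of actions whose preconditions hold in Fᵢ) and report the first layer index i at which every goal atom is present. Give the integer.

2

F0 = init (6 atoms)
F1 = F0 ∪ {linked(d,b), linked(d,d), linked(d,f), on(d), ready(b)}  (11 atoms)
F2 = F1 ∪ {linked(b,b), linked(b,d), linked(b,f)}  (14 atoms)
goal ⊆ F2  ⇒  h_max = 2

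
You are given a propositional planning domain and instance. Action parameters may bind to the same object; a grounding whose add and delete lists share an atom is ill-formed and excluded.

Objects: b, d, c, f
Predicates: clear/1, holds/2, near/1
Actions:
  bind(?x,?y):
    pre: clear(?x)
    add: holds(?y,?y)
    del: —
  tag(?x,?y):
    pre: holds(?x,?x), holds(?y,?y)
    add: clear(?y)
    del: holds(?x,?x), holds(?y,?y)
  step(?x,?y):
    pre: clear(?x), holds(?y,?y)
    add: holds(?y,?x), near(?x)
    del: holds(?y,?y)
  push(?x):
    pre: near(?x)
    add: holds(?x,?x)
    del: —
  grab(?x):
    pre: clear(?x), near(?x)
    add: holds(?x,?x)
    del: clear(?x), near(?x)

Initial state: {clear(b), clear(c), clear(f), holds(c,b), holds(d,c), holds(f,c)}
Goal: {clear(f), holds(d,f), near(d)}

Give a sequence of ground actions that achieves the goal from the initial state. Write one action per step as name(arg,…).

1. bind(b,b)  →  {clear(b), clear(c), clear(f), holds(b,b), holds(c,b), holds(d,c), holds(f,c)}
2. bind(b,d)  →  {clear(b), clear(c), clear(f), holds(b,b), holds(c,b), holds(d,c), holds(d,d), holds(f,c)}
3. tag(d,d)  →  {clear(b), clear(c), clear(d), clear(f), holds(b,b), holds(c,b), holds(d,c), holds(f,c)}
4. bind(b,d)  →  {clear(b), clear(c), clear(d), clear(f), holds(b,b), holds(c,b), holds(d,c), holds(d,d), holds(f,c)}
5. step(d,b)  →  {clear(b), clear(c), clear(d), clear(f), holds(b,d), holds(c,b), holds(d,c), holds(d,d), holds(f,c), near(d)}
6. step(f,d)  →  {clear(b), clear(c), clear(d), clear(f), holds(b,d), holds(c,b), holds(d,c), holds(d,f), holds(f,c), near(d), near(f)}

bind(b,b); bind(b,d); tag(d,d); bind(b,d); step(d,b); step(f,d)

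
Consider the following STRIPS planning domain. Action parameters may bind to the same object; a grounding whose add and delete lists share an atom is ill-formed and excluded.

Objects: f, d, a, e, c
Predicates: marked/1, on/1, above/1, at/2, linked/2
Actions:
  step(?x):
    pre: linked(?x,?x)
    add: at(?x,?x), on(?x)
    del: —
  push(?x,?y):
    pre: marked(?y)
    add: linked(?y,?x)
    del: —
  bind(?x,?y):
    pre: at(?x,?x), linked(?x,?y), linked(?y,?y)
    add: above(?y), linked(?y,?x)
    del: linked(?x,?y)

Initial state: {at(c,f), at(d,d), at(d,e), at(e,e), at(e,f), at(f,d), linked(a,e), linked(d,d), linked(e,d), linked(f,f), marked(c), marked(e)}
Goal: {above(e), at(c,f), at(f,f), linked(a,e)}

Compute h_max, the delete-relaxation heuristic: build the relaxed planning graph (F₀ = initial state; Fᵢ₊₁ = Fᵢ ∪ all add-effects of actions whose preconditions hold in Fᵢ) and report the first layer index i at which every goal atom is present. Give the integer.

F0 = init (12 atoms)
F1 = F0 ∪ {above(d), at(f,f), linked(c,a), linked(c,c), linked(c,d), linked(c,e), linked(c,f), linked(d,e), linked(e,a), linked(e,c), linked(e,e), linked(e,f), on(d), on(f)}  (26 atoms)
F2 = F1 ∪ {above(c), above(e), above(f), at(c,c), linked(f,e), on(c), on(e)}  (33 atoms)
goal ⊆ F2  ⇒  h_max = 2

2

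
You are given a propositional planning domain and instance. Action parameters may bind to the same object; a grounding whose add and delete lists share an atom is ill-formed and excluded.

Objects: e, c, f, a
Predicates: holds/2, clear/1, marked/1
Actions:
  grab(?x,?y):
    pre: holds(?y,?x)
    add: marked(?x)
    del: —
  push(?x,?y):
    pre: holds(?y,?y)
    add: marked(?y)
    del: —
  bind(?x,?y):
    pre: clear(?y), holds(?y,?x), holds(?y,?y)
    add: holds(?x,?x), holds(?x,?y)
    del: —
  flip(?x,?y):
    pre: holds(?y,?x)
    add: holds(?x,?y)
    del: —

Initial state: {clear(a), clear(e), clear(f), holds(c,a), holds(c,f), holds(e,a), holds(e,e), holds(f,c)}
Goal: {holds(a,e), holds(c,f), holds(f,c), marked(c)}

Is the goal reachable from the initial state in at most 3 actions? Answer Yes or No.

Yes

1. grab(c,f)  →  {clear(a), clear(e), clear(f), holds(c,a), holds(c,f), holds(e,a), holds(e,e), holds(f,c), marked(c)}
2. bind(a,e)  →  {clear(a), clear(e), clear(f), holds(a,a), holds(a,e), holds(c,a), holds(c,f), holds(e,a), holds(e,e), holds(f,c), marked(c)}
optimal plan length = 2; 2 ≤ 3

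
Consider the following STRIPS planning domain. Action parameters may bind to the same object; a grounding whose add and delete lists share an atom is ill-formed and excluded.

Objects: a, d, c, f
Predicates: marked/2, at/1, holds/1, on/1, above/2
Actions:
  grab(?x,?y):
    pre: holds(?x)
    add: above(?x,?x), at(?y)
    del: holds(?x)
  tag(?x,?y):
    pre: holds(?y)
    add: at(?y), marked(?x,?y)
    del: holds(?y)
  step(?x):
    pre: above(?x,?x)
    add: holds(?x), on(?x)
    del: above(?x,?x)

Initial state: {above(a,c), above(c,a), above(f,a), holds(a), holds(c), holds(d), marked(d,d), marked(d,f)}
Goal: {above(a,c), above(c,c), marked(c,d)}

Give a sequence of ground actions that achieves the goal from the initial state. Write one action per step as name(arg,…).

grab(c,a); tag(c,d)

1. grab(c,a)  →  {above(a,c), above(c,a), above(c,c), above(f,a), at(a), holds(a), holds(d), marked(d,d), marked(d,f)}
2. tag(c,d)  →  {above(a,c), above(c,a), above(c,c), above(f,a), at(a), at(d), holds(a), marked(c,d), marked(d,d), marked(d,f)}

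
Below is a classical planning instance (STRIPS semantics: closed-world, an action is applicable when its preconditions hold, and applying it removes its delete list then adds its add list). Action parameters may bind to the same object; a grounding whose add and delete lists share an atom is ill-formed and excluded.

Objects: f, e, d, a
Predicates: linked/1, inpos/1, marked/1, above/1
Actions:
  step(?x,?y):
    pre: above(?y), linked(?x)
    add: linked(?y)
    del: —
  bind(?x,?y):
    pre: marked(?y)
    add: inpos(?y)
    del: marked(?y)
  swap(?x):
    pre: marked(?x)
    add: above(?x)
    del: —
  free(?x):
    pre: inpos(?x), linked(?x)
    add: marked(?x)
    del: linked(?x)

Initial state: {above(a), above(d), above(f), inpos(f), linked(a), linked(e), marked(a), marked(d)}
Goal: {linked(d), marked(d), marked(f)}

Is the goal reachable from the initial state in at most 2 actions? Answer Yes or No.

1. step(e,f)  →  {above(a), above(d), above(f), inpos(f), linked(a), linked(e), linked(f), marked(a), marked(d)}
2. step(f,d)  →  {above(a), above(d), above(f), inpos(f), linked(a), linked(d), linked(e), linked(f), marked(a), marked(d)}
3. free(f)  →  {above(a), above(d), above(f), inpos(f), linked(a), linked(d), linked(e), marked(a), marked(d), marked(f)}
optimal plan length = 3; 3 > 2

No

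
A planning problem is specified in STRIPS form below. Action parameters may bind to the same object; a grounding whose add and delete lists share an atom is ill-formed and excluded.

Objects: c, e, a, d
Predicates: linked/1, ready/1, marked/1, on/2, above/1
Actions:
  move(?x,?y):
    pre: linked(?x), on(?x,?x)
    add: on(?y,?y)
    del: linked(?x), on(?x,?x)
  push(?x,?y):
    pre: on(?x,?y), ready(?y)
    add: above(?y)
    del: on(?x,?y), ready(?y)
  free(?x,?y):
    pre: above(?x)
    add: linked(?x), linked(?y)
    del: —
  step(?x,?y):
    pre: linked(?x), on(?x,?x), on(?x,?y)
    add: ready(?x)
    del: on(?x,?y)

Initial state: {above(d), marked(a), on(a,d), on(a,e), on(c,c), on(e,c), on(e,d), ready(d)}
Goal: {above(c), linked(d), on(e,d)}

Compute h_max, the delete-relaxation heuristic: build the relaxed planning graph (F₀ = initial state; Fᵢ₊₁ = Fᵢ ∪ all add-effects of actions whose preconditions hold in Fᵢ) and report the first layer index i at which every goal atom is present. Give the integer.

3

F0 = init (8 atoms)
F1 = F0 ∪ {linked(a), linked(c), linked(d), linked(e)}  (12 atoms)
F2 = F1 ∪ {on(a,a), on(d,d), on(e,e), ready(c)}  (16 atoms)
F3 = F2 ∪ {above(c), ready(a), ready(e)}  (19 atoms)
goal ⊆ F3  ⇒  h_max = 3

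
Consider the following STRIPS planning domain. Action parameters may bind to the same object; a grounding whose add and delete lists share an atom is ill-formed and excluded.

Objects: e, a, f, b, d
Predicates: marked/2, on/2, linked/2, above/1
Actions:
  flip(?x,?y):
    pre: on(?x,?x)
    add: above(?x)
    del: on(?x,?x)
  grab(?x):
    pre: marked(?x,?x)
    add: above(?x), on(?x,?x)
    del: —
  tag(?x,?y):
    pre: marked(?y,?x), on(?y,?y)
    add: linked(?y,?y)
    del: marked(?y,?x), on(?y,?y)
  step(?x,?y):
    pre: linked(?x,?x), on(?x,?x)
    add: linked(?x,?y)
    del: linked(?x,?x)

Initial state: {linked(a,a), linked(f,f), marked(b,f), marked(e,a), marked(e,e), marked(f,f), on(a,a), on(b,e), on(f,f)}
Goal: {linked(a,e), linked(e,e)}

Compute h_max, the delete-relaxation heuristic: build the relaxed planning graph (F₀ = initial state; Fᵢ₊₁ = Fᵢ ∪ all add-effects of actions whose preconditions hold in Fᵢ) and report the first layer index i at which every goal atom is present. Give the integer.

F0 = init (9 atoms)
F1 = F0 ∪ {above(a), above(e), above(f), linked(a,b), linked(a,d), linked(a,e), linked(a,f), linked(f,a), linked(f,b), linked(f,d), linked(f,e), on(e,e)}  (21 atoms)
F2 = F1 ∪ {linked(e,e)}  (22 atoms)
goal ⊆ F2  ⇒  h_max = 2

2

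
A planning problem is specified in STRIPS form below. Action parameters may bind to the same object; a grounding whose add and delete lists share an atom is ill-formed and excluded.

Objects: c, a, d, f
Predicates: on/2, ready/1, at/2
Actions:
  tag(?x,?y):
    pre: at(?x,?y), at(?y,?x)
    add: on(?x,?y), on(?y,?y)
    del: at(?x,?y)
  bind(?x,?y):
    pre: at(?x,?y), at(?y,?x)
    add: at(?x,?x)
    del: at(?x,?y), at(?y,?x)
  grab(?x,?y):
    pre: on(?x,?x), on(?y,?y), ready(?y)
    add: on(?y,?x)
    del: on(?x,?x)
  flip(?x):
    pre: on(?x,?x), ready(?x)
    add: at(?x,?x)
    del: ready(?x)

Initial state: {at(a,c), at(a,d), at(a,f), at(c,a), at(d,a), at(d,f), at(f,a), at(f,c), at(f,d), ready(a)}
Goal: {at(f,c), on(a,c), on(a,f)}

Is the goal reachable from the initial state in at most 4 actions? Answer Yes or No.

1. tag(a,c)  →  {at(a,d), at(a,f), at(c,a), at(d,a), at(d,f), at(f,a), at(f,c), at(f,d), on(a,c), on(c,c), ready(a)}
2. tag(a,f)  →  {at(a,d), at(c,a), at(d,a), at(d,f), at(f,a), at(f,c), at(f,d), on(a,c), on(a,f), on(c,c), on(f,f), ready(a)}
optimal plan length = 2; 2 ≤ 4

Yes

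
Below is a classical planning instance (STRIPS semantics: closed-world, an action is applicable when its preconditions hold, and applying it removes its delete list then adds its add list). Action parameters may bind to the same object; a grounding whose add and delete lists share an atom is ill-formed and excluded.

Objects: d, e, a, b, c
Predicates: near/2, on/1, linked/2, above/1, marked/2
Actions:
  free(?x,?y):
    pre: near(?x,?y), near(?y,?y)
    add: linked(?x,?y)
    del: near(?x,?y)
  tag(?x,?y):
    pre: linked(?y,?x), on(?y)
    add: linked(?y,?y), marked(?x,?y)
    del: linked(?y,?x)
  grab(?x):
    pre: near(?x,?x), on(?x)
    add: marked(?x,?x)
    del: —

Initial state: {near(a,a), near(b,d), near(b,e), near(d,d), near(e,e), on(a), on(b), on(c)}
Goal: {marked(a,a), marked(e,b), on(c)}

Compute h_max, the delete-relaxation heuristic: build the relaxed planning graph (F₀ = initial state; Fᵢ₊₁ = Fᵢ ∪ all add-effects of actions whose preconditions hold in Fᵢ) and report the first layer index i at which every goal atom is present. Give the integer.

2

F0 = init (8 atoms)
F1 = F0 ∪ {linked(a,a), linked(b,d), linked(b,e), linked(d,d), linked(e,e), marked(a,a)}  (14 atoms)
F2 = F1 ∪ {linked(b,b), marked(d,b), marked(e,b)}  (17 atoms)
goal ⊆ F2  ⇒  h_max = 2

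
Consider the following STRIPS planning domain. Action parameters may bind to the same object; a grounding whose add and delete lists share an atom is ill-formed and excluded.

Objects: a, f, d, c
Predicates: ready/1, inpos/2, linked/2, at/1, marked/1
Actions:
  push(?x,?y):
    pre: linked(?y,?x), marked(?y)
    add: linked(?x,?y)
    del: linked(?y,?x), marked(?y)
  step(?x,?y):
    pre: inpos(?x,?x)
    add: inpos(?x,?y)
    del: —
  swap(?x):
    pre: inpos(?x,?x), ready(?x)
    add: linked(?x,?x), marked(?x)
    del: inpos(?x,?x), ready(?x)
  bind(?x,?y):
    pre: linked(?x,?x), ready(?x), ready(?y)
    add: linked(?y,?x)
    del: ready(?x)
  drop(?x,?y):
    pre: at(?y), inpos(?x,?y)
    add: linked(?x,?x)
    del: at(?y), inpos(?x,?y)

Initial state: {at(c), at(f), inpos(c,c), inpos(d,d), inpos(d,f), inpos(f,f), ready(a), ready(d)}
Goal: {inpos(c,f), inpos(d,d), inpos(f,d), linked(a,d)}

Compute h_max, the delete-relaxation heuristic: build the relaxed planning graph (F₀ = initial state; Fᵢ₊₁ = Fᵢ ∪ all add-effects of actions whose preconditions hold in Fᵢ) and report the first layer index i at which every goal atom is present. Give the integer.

F0 = init (8 atoms)
F1 = F0 ∪ {inpos(c,a), inpos(c,d), inpos(c,f), inpos(d,a), inpos(d,c), inpos(f,a), inpos(f,c), inpos(f,d), linked(c,c), linked(d,d), linked(f,f), marked(d)}  (20 atoms)
F2 = F1 ∪ {linked(a,d)}  (21 atoms)
goal ⊆ F2  ⇒  h_max = 2

2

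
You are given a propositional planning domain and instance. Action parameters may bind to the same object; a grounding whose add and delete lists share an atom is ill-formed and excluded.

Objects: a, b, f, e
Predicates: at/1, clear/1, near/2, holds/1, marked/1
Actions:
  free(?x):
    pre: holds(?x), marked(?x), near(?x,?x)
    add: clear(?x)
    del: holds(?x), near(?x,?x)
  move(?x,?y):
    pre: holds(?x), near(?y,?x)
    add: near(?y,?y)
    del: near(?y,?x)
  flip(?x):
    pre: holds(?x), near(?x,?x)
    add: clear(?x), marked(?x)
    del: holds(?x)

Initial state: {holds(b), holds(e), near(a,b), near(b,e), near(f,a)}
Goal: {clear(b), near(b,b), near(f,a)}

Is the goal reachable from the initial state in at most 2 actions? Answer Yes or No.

Yes

1. move(e,b)  →  {holds(b), holds(e), near(a,b), near(b,b), near(f,a)}
2. flip(b)  →  {clear(b), holds(e), marked(b), near(a,b), near(b,b), near(f,a)}
optimal plan length = 2; 2 ≤ 2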